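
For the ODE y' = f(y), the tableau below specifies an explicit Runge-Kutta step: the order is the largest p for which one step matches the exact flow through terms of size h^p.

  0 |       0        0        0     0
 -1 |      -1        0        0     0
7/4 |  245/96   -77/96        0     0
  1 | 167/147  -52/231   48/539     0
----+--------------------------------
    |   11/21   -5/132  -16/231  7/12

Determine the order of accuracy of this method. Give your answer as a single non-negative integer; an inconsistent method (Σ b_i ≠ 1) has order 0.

b = (11/21, -5/132, -16/231, 7/12)
c = (0, -1, 7/4, 1)
Ac = (0, 0, 77/96, 8/21)
Σ b_i: 11/21·1 + (-5/132)·1 + (-16/231)·1 + 7/12·1 = 1 ✓
b·c: (-5/132)·(-1) + (-16/231)·7/4 + 7/12·1 = 1/2 ✓
b·c²: (-5/132)·1 + (-16/231)·49/16 + 7/12·1 = 1/3 ✓
b·Ac: (-16/231)·77/96 + 7/12·8/21 = 1/6 ✓
b·c³: (-5/132)·(-1) + (-16/231)·343/64 + 7/12·1 = 1/4 ✓
b·(c∘Ac): (-16/231)·539/384 + 7/12·8/21 = 1/8 ✓
b·Ac²: (-16/231)·(-77/96) + 7/12·1/21 = 1/12 ✓
b·A²c: 7/12·1/14 = 1/24 ✓; 4 stages ⇒ order 4.

4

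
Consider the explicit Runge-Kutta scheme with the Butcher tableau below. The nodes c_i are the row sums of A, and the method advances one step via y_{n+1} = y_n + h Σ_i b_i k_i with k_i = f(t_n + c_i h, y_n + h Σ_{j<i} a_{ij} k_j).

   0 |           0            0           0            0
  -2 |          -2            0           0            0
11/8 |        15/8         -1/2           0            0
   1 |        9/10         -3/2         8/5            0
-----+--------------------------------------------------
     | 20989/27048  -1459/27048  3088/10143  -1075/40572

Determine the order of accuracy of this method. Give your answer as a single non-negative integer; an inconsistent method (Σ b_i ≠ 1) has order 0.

3

b = (20989/27048, -1459/27048, 3088/10143, -1075/40572)
c = (0, -2, 11/8, 1)
Ac = (0, 0, 1, 26/5)
Σ b_i: 20989/27048·1 + (-1459/27048)·1 + 3088/10143·1 + (-1075/40572)·1 = 1 ✓
b·c: (-1459/27048)·(-2) + 3088/10143·11/8 + (-1075/40572)·1 = 1/2 ✓
b·c²: (-1459/27048)·4 + 3088/10143·121/64 + (-1075/40572)·1 = 1/3 ✓
b·Ac: 3088/10143·1 + (-1075/40572)·26/5 = 1/6 ✓
b·c³: (-1459/27048)·(-8) + 3088/10143·1331/512 + (-1075/40572)·1 = 129449/108192 ≠ 1/4 ⇒ order 3.
b·(c∘Ac): 3088/10143·11/8 + (-1075/40572)·26/5 = 633/2254 ≠ 1/8
b·Ac²: 3088/10143·(-2) + (-1075/40572)·(-119/40) = -57349/108192 ≠ 1/12
b·A²c: (-1075/40572)·8/5 = -430/10143 ≠ 1/24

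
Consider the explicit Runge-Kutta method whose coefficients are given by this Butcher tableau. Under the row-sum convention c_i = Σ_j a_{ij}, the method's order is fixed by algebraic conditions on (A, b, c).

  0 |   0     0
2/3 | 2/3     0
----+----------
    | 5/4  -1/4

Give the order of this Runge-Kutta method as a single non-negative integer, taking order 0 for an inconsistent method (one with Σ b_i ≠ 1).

1

b = (5/4, -1/4)
c = (0, 2/3)
Σ b_i: 5/4·1 + (-1/4)·1 = 1 ✓
b·c: (-1/4)·2/3 = -1/6 ≠ 1/2 ⇒ order 1.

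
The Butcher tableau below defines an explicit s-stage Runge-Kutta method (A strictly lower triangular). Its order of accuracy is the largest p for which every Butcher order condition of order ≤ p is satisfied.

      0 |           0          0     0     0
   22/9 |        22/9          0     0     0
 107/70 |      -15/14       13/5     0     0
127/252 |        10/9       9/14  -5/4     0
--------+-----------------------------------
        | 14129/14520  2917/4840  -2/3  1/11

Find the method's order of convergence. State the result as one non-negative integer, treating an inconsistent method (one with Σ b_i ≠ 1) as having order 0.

b = (14129/14520, 2917/4840, -2/3, 1/11)
c = (0, 22/9, 107/70, 127/252)
Ac = (0, 0, 286/45, -19/56)
Σ b_i: 14129/14520·1 + 2917/4840·1 + (-2/3)·1 + 1/11·1 = 1 ✓
b·c: 2917/4840·22/9 + (-2/3)·107/70 + 1/11·127/252 = 1/2 ✓
b·c²: 2917/4840·484/81 + (-2/3)·11449/4900 + 1/11·16129/63504 = 12030307/5821200 ≠ 1/3 ⇒ order 2.
b·Ac: (-2/3)·286/45 + 1/11·(-19/56) = -354917/83160 ≠ 1/6

2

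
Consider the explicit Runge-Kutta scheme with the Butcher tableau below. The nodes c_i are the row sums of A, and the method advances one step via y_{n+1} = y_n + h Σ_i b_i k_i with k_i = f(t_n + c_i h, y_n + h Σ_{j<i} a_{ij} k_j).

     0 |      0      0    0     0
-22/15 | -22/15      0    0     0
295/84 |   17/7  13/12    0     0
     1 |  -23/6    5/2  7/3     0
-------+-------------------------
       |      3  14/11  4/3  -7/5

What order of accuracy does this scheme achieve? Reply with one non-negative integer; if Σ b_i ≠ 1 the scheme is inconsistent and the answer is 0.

b = (3, 14/11, 4/3, -7/5)
c = (0, -22/15, 295/84, 1)
Ac = (0, 0, -143/90, 163/36)
Σ b_i: 3·1 + 14/11·1 + 4/3·1 + (-7/5)·1 = 694/165 ≠ 1 ⇒ order 0.

0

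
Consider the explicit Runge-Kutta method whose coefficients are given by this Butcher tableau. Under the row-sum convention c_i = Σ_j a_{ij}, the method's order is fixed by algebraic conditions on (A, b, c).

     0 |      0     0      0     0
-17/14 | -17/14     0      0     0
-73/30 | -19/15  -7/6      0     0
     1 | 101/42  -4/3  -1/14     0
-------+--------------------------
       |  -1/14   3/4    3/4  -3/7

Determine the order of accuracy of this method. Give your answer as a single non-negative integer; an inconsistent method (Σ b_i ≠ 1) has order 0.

b = (-1/14, 3/4, 3/4, -3/7)
c = (0, -17/14, -73/30, 1)
Ac = (0, 0, 17/12, 251/140)
Σ b_i: (-1/14)·1 + 3/4·1 + 3/4·1 + (-3/7)·1 = 1 ✓
b·c: 3/4·(-17/14) + 3/4·(-73/30) + (-3/7)·1 = -443/140 ≠ 1/2 ⇒ order 1.

1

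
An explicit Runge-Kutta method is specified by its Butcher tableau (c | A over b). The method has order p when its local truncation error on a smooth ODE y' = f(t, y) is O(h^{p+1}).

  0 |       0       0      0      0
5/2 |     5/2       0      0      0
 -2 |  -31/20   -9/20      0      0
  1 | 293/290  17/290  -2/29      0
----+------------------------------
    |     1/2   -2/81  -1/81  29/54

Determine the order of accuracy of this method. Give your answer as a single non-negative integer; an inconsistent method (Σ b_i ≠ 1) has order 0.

4

b = (1/2, -2/81, -1/81, 29/54)
c = (0, 5/2, -2, 1)
Ac = (0, 0, -9/8, 33/116)
Σ b_i: 1/2·1 + (-2/81)·1 + (-1/81)·1 + 29/54·1 = 1 ✓
b·c: (-2/81)·5/2 + (-1/81)·(-2) + 29/54·1 = 1/2 ✓
b·c²: (-2/81)·25/4 + (-1/81)·4 + 29/54·1 = 1/3 ✓
b·Ac: (-1/81)·(-9/8) + 29/54·33/116 = 1/6 ✓
b·c³: (-2/81)·125/8 + (-1/81)·(-8) + 29/54·1 = 1/4 ✓
b·(c∘Ac): (-1/81)·9/4 + 29/54·33/116 = 1/8 ✓
b·Ac²: (-1/81)·(-45/16) + 29/54·21/232 = 1/12 ✓
b·A²c: 29/54·9/116 = 1/24 ✓; 4 stages ⇒ order 4.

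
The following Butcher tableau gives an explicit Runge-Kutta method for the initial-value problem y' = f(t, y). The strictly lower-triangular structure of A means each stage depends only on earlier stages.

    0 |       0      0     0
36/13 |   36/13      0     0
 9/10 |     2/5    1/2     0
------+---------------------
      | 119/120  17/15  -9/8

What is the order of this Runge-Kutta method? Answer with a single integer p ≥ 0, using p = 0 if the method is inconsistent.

1

b = (119/120, 17/15, -9/8)
c = (0, 36/13, 9/10)
Ac = (0, 0, 18/13)
Σ b_i: 119/120·1 + 17/15·1 + (-9/8)·1 = 1 ✓
b·c: 17/15·36/13 + (-9/8)·9/10 = 2211/1040 ≠ 1/2 ⇒ order 1.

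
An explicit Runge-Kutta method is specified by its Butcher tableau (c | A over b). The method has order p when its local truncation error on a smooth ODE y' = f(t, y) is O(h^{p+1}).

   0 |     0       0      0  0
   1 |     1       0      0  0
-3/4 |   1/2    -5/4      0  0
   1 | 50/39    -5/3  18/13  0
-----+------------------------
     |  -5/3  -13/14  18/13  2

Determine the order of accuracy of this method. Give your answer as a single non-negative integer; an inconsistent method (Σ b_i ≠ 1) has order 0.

0

b = (-5/3, -13/14, 18/13, 2)
c = (0, 1, -3/4, 1)
Ac = (0, 0, -5/4, -211/78)
Σ b_i: (-5/3)·1 + (-13/14)·1 + 18/13·1 + 2·1 = 431/546 ≠ 1 ⇒ order 0.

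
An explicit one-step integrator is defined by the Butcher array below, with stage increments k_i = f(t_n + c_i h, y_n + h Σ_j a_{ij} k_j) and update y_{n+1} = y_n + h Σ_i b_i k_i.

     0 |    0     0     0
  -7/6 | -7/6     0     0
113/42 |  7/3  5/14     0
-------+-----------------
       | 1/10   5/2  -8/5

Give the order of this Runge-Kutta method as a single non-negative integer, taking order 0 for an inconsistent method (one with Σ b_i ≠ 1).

1

b = (1/10, 5/2, -8/5)
c = (0, -7/6, 113/42)
Ac = (0, 0, -5/12)
Σ b_i: 1/10·1 + 5/2·1 + (-8/5)·1 = 1 ✓
b·c: 5/2·(-7/6) + (-8/5)·113/42 = -1011/140 ≠ 1/2 ⇒ order 1.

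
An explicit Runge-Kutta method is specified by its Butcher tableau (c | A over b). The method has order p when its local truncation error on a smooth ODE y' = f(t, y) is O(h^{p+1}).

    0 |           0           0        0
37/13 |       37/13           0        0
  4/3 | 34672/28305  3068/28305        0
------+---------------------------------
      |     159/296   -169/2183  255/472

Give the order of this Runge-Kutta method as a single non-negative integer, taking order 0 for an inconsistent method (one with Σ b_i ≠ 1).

3

b = (159/296, -169/2183, 255/472)
c = (0, 37/13, 4/3)
Ac = (0, 0, 236/765)
Σ b_i: 159/296·1 + (-169/2183)·1 + 255/472·1 = 1 ✓
b·c: (-169/2183)·37/13 + 255/472·4/3 = 1/2 ✓
b·c²: (-169/2183)·1369/169 + 255/472·16/9 = 1/3 ✓
b·Ac: 255/472·236/765 = 1/6 ✓; 3 stages ⇒ order 3.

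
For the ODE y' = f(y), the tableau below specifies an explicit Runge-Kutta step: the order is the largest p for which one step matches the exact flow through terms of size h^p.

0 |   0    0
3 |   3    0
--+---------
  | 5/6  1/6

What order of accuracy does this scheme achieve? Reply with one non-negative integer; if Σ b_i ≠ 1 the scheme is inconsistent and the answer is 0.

b = (5/6, 1/6)
c = (0, 3)
Σ b_i: 5/6·1 + 1/6·1 = 1 ✓
b·c: 1/6·3 = 1/2 ✓; 2 stages ⇒ order 2.

2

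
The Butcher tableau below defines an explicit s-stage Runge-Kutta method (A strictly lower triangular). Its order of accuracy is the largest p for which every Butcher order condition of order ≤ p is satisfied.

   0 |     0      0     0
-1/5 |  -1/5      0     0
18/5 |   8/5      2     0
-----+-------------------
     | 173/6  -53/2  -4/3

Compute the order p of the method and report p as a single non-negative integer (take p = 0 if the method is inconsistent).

2

b = (173/6, -53/2, -4/3)
c = (0, -1/5, 18/5)
Ac = (0, 0, -2/5)
Σ b_i: 173/6·1 + (-53/2)·1 + (-4/3)·1 = 1 ✓
b·c: (-53/2)·(-1/5) + (-4/3)·18/5 = 1/2 ✓
b·c²: (-53/2)·1/25 + (-4/3)·324/25 = -917/50 ≠ 1/3 ⇒ order 2.
b·Ac: (-4/3)·(-2/5) = 8/15 ≠ 1/6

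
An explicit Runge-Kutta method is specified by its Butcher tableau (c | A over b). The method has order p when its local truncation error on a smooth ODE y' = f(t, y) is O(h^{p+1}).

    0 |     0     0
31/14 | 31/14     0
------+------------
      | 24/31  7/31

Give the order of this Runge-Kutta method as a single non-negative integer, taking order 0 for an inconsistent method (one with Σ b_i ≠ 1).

2

b = (24/31, 7/31)
c = (0, 31/14)
Σ b_i: 24/31·1 + 7/31·1 = 1 ✓
b·c: 7/31·31/14 = 1/2 ✓; 2 stages ⇒ order 2.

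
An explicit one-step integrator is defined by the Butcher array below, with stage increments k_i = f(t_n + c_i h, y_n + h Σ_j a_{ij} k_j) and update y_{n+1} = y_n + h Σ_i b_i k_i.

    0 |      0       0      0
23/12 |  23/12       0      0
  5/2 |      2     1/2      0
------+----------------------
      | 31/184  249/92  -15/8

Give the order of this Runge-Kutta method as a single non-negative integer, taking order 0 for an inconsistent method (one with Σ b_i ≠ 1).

2

b = (31/184, 249/92, -15/8)
c = (0, 23/12, 5/2)
Ac = (0, 0, 23/24)
Σ b_i: 31/184·1 + 249/92·1 + (-15/8)·1 = 1 ✓
b·c: 249/92·23/12 + (-15/8)·5/2 = 1/2 ✓
b·c²: 249/92·529/144 + (-15/8)·25/4 = -341/192 ≠ 1/3 ⇒ order 2.
b·Ac: (-15/8)·23/24 = -115/64 ≠ 1/6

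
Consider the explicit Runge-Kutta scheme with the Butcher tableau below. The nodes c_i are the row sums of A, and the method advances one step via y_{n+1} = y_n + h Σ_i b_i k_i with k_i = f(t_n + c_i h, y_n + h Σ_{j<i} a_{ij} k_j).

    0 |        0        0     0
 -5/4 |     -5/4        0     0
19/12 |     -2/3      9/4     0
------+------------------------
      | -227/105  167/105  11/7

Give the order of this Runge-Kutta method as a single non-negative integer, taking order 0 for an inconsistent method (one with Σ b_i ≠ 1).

b = (-227/105, 167/105, 11/7)
c = (0, -5/4, 19/12)
Ac = (0, 0, -45/16)
Σ b_i: (-227/105)·1 + 167/105·1 + 11/7·1 = 1 ✓
b·c: 167/105·(-5/4) + 11/7·19/12 = 1/2 ✓
b·c²: 167/105·25/16 + 11/7·361/144 = 1619/252 ≠ 1/3 ⇒ order 2.
b·Ac: 11/7·(-45/16) = -495/112 ≠ 1/6

2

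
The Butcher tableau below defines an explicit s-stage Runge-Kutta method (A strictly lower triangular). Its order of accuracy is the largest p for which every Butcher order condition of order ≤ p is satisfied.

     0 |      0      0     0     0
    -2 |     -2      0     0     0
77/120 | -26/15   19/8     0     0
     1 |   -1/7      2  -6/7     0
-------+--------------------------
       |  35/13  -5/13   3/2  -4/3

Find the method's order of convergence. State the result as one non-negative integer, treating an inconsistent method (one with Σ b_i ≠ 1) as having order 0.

b = (35/13, -5/13, 3/2, -4/3)
c = (0, -2, 77/120, 1)
Ac = (0, 0, -19/4, -91/20)
Σ b_i: 35/13·1 + (-5/13)·1 + 3/2·1 + (-4/3)·1 = 193/78 ≠ 1 ⇒ order 0.

0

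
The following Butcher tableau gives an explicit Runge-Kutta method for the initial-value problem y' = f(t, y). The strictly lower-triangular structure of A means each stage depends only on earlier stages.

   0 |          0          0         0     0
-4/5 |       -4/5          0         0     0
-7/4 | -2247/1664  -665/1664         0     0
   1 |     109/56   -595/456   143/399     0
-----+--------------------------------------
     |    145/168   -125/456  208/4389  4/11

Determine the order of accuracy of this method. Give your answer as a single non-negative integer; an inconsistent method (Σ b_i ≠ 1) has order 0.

b = (145/168, -125/456, 208/4389, 4/11)
c = (0, -4/5, -7/4, 1)
Ac = (0, 0, 133/416, 5/12)
Σ b_i: 145/168·1 + (-125/456)·1 + 208/4389·1 + 4/11·1 = 1 ✓
b·c: (-125/456)·(-4/5) + 208/4389·(-7/4) + 4/11·1 = 1/2 ✓
b·c²: (-125/456)·16/25 + 208/4389·49/16 + 4/11·1 = 1/3 ✓
b·Ac: 208/4389·133/416 + 4/11·5/12 = 1/6 ✓
b·c³: (-125/456)·(-64/125) + 208/4389·(-343/64) + 4/11·1 = 1/4 ✓
b·(c∘Ac): 208/4389·(-931/1664) + 4/11·5/12 = 1/8 ✓
b·Ac²: 208/4389·(-133/520) + 4/11·21/80 = 1/12 ✓
b·A²c: 4/11·11/96 = 1/24 ✓; 4 stages ⇒ order 4.

4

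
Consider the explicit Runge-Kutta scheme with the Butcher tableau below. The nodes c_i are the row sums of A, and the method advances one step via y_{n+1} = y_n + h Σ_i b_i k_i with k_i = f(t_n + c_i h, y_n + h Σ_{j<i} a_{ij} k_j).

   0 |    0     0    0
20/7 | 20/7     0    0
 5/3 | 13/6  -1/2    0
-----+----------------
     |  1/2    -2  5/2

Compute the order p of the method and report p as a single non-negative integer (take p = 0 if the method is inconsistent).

b = (1/2, -2, 5/2)
c = (0, 20/7, 5/3)
Ac = (0, 0, -10/7)
Σ b_i: 1/2·1 + (-2)·1 + 5/2·1 = 1 ✓
b·c: (-2)·20/7 + 5/2·5/3 = -65/42 ≠ 1/2 ⇒ order 1.

1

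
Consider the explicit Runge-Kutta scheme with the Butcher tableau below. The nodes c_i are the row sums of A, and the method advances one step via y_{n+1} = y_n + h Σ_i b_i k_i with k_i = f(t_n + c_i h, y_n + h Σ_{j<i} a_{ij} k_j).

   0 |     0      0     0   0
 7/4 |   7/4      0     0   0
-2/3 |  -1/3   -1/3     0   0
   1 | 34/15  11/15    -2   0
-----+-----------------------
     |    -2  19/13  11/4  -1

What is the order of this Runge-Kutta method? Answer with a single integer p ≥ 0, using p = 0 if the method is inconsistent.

0

b = (-2, 19/13, 11/4, -1)
c = (0, 7/4, -2/3, 1)
Ac = (0, 0, -7/12, 157/60)
Σ b_i: (-2)·1 + 19/13·1 + 11/4·1 + (-1)·1 = 63/52 ≠ 1 ⇒ order 0.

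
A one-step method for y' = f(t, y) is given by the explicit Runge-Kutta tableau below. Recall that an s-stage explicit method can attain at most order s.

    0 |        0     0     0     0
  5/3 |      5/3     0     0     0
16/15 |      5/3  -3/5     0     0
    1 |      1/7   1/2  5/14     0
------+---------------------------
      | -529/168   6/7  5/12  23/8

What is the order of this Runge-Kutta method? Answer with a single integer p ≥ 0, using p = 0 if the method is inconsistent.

1

b = (-529/168, 6/7, 5/12, 23/8)
c = (0, 5/3, 16/15, 1)
Ac = (0, 0, -1, 17/14)
Σ b_i: (-529/168)·1 + 6/7·1 + 5/12·1 + 23/8·1 = 1 ✓
b·c: 6/7·5/3 + 5/12·16/15 + 23/8·1 = 2393/504 ≠ 1/2 ⇒ order 1.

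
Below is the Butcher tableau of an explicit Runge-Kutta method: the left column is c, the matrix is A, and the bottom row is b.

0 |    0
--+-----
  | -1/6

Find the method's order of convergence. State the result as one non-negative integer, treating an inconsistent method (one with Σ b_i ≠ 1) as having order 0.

b = (-1/6)
c = (0)
Σ b_i: (-1/6)·1 = -1/6 ≠ 1 ⇒ order 0.

0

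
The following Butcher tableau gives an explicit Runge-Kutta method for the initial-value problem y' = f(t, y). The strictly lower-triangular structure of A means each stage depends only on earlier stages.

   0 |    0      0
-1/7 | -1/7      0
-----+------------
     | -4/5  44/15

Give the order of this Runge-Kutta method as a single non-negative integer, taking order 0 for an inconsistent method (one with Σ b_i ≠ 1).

0

b = (-4/5, 44/15)
c = (0, -1/7)
Σ b_i: (-4/5)·1 + 44/15·1 = 32/15 ≠ 1 ⇒ order 0.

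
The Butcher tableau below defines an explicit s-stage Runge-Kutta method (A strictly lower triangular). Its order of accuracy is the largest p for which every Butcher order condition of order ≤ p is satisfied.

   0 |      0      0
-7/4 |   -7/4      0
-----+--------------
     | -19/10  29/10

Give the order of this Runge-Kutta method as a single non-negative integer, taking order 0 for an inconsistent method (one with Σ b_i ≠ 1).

b = (-19/10, 29/10)
c = (0, -7/4)
Σ b_i: (-19/10)·1 + 29/10·1 = 1 ✓
b·c: 29/10·(-7/4) = -203/40 ≠ 1/2 ⇒ order 1.

1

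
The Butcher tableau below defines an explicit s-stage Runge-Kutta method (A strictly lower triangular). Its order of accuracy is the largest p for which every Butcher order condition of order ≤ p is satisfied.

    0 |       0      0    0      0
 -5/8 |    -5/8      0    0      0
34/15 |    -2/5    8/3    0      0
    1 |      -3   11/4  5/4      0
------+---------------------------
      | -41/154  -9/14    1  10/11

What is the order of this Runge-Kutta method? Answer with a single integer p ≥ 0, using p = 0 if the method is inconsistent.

1

b = (-41/154, -9/14, 1, 10/11)
c = (0, -5/8, 34/15, 1)
Ac = (0, 0, -5/3, 107/96)
Σ b_i: (-41/154)·1 + (-9/14)·1 + 1·1 + 10/11·1 = 1 ✓
b·c: (-9/14)·(-5/8) + 1·34/15 + 10/11·1 = 66113/18480 ≠ 1/2 ⇒ order 1.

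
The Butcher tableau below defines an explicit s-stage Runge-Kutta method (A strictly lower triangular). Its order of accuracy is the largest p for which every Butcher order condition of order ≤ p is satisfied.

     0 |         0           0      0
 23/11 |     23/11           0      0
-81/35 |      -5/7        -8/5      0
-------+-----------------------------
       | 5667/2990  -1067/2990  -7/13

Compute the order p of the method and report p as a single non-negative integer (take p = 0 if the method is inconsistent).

2

b = (5667/2990, -1067/2990, -7/13)
c = (0, 23/11, -81/35)
Ac = (0, 0, -184/55)
Σ b_i: 5667/2990·1 + (-1067/2990)·1 + (-7/13)·1 = 1 ✓
b·c: (-1067/2990)·23/11 + (-7/13)·(-81/35) = 1/2 ✓
b·c²: (-1067/2990)·529/121 + (-7/13)·6561/1225 = -222427/50050 ≠ 1/3 ⇒ order 2.
b·Ac: (-7/13)·(-184/55) = 1288/715 ≠ 1/6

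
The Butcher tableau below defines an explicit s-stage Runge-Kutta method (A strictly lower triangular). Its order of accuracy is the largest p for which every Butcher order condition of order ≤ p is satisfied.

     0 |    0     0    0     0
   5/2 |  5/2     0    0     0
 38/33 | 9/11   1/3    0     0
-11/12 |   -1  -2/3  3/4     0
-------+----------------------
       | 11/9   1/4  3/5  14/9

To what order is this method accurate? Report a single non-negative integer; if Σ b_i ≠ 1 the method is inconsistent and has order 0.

b = (11/9, 1/4, 3/5, 14/9)
c = (0, 5/2, 38/33, -11/12)
Ac = (0, 0, 5/6, -53/66)
Σ b_i: 11/9·1 + 1/4·1 + 3/5·1 + 14/9·1 = 653/180 ≠ 1 ⇒ order 0.

0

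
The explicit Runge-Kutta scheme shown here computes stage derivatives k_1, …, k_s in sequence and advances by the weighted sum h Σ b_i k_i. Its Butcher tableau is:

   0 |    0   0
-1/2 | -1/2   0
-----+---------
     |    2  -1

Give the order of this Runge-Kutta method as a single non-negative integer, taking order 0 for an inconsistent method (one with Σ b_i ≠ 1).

2

b = (2, -1)
c = (0, -1/2)
Σ b_i: 2·1 + (-1)·1 = 1 ✓
b·c: (-1)·(-1/2) = 1/2 ✓; 2 stages ⇒ order 2.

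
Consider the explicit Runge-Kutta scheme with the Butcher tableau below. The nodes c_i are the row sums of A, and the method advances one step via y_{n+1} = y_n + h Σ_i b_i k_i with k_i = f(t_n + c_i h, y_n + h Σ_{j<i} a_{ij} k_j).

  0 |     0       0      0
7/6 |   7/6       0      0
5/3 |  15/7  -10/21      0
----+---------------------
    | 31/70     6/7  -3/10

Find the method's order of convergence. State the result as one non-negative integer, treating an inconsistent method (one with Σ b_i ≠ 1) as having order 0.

3

b = (31/70, 6/7, -3/10)
c = (0, 7/6, 5/3)
Ac = (0, 0, -5/9)
Σ b_i: 31/70·1 + 6/7·1 + (-3/10)·1 = 1 ✓
b·c: 6/7·7/6 + (-3/10)·5/3 = 1/2 ✓
b·c²: 6/7·49/36 + (-3/10)·25/9 = 1/3 ✓
b·Ac: (-3/10)·(-5/9) = 1/6 ✓; 3 stages ⇒ order 3.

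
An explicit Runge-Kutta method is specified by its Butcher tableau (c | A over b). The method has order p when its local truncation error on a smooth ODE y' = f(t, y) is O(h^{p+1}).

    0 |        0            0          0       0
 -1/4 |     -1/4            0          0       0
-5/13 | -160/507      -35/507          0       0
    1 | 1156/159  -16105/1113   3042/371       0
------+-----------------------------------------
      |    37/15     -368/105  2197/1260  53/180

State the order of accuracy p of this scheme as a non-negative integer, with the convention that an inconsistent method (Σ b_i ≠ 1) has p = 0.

4

b = (37/15, -368/105, 2197/1260, 53/180)
c = (0, -1/4, -5/13, 1)
Ac = (0, 0, 35/2028, 295/636)
Σ b_i: 37/15·1 + (-368/105)·1 + 2197/1260·1 + 53/180·1 = 1 ✓
b·c: (-368/105)·(-1/4) + 2197/1260·(-5/13) + 53/180·1 = 1/2 ✓
b·c²: (-368/105)·1/16 + 2197/1260·25/169 + 53/180·1 = 1/3 ✓
b·Ac: 2197/1260·35/2028 + 53/180·295/636 = 1/6 ✓
b·c³: (-368/105)·(-1/64) + 2197/1260·(-125/2197) + 53/180·1 = 1/4 ✓
b·(c∘Ac): 2197/1260·(-175/26364) + 53/180·295/636 = 1/8 ✓
b·Ac²: 2197/1260·(-35/8112) + 53/180·785/2544 = 1/12 ✓
b·A²c: 53/180·15/106 = 1/24 ✓; 4 stages ⇒ order 4.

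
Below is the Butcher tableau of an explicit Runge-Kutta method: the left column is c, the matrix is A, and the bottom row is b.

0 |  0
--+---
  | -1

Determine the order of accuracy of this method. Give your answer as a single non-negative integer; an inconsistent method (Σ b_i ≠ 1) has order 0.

0

b = (-1)
c = (0)
Σ b_i: (-1)·1 = -1 ≠ 1 ⇒ order 0.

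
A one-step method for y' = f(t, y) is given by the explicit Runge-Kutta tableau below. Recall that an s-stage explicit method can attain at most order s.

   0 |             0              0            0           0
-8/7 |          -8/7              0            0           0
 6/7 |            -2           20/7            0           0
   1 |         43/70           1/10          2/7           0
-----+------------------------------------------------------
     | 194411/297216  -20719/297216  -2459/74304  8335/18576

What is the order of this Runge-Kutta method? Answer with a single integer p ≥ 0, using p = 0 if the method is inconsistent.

b = (194411/297216, -20719/297216, -2459/74304, 8335/18576)
c = (0, -8/7, 6/7, 1)
Ac = (0, 0, -160/49, 32/245)
Σ b_i: 194411/297216·1 + (-20719/297216)·1 + (-2459/74304)·1 + 8335/18576·1 = 1 ✓
b·c: (-20719/297216)·(-8/7) + (-2459/74304)·6/7 + 8335/18576·1 = 1/2 ✓
b·c²: (-20719/297216)·64/49 + (-2459/74304)·36/49 + 8335/18576·1 = 1/3 ✓
b·Ac: (-2459/74304)·(-160/49) + 8335/18576·32/245 = 1/6 ✓
b·c³: (-20719/297216)·(-512/343) + (-2459/74304)·216/343 + 8335/18576·1 = 161387/303408 ≠ 1/4 ⇒ order 3.
b·(c∘Ac): (-2459/74304)·(-960/343) + 8335/18576·32/245 = 60223/398223 ≠ 1/8
b·Ac²: (-2459/74304)·1280/343 + 8335/18576·584/1715 = 1111/37926 ≠ 1/12
b·A²c: 8335/18576·(-320/343) = -166700/398223 ≠ 1/24

3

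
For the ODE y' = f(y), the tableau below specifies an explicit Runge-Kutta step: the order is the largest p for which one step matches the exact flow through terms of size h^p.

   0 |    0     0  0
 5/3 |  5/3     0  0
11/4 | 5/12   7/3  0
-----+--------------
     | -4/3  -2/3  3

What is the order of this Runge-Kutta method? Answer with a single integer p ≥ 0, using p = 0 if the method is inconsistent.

b = (-4/3, -2/3, 3)
c = (0, 5/3, 11/4)
Ac = (0, 0, 35/9)
Σ b_i: (-4/3)·1 + (-2/3)·1 + 3·1 = 1 ✓
b·c: (-2/3)·5/3 + 3·11/4 = 257/36 ≠ 1/2 ⇒ order 1.

1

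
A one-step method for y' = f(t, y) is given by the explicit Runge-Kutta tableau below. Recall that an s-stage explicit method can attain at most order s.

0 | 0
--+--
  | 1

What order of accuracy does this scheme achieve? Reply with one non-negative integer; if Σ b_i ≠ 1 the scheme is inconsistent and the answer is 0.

1

b = (1)
c = (0)
Σ b_i: 1·1 = 1 ✓; 1 stage ⇒ order 1.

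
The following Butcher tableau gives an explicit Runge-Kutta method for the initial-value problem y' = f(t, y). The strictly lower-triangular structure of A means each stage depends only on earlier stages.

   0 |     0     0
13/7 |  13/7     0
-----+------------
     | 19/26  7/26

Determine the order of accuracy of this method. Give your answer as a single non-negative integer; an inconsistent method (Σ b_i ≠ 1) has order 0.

2

b = (19/26, 7/26)
c = (0, 13/7)
Σ b_i: 19/26·1 + 7/26·1 = 1 ✓
b·c: 7/26·13/7 = 1/2 ✓; 2 stages ⇒ order 2.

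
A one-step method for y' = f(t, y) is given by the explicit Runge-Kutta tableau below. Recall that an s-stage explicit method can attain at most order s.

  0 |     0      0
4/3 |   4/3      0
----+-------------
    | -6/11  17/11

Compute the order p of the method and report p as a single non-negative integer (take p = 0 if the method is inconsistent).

b = (-6/11, 17/11)
c = (0, 4/3)
Σ b_i: (-6/11)·1 + 17/11·1 = 1 ✓
b·c: 17/11·4/3 = 68/33 ≠ 1/2 ⇒ order 1.

1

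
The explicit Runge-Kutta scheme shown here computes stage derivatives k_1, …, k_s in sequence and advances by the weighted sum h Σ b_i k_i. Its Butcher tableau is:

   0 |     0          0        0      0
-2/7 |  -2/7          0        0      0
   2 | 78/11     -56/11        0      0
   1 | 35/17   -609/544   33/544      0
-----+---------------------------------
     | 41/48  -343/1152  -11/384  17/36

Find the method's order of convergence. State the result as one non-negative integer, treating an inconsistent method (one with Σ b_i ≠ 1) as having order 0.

4

b = (41/48, -343/1152, -11/384, 17/36)
c = (0, -2/7, 2, 1)
Ac = (0, 0, 16/11, 15/34)
Σ b_i: 41/48·1 + (-343/1152)·1 + (-11/384)·1 + 17/36·1 = 1 ✓
b·c: (-343/1152)·(-2/7) + (-11/384)·2 + 17/36·1 = 1/2 ✓
b·c²: (-343/1152)·4/49 + (-11/384)·4 + 17/36·1 = 1/3 ✓
b·Ac: (-11/384)·16/11 + 17/36·15/34 = 1/6 ✓
b·c³: (-343/1152)·(-8/343) + (-11/384)·8 + 17/36·1 = 1/4 ✓
b·(c∘Ac): (-11/384)·32/11 + 17/36·15/34 = 1/8 ✓
b·Ac²: (-11/384)·(-32/77) + 17/36·18/119 = 1/12 ✓
b·A²c: 17/36·3/34 = 1/24 ✓; 4 stages ⇒ order 4.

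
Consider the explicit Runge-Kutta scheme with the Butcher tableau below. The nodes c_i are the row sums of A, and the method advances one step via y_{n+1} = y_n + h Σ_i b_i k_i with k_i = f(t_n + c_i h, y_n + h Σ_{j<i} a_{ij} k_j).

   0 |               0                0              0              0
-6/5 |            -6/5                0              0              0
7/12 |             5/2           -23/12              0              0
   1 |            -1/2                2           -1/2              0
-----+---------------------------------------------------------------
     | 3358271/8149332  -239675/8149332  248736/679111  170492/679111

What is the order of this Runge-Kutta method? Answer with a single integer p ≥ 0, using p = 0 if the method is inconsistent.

3

b = (3358271/8149332, -239675/8149332, 248736/679111, 170492/679111)
c = (0, -6/5, 7/12, 1)
Ac = (0, 0, 23/10, -323/120)
Σ b_i: 3358271/8149332·1 + (-239675/8149332)·1 + 248736/679111·1 + 170492/679111·1 = 1 ✓
b·c: (-239675/8149332)·(-6/5) + 248736/679111·7/12 + 170492/679111·1 = 1/2 ✓
b·c²: (-239675/8149332)·36/25 + 248736/679111·49/144 + 170492/679111·1 = 1/3 ✓
b·Ac: 248736/679111·23/10 + 170492/679111·(-323/120) = 1/6 ✓
b·c³: (-239675/8149332)·(-216/125) + 248736/679111·343/1728 + 170492/679111·1 = 22894033/61119990 ≠ 1/4 ⇒ order 3.
b·(c∘Ac): 248736/679111·161/120 + 170492/679111·(-323/120) = -751121/4074666 ≠ 1/8
b·Ac²: 248736/679111·(-69/25) + 170492/679111·19511/7200 = -80820619/244479960 ≠ 1/12
b·A²c: 170492/679111·(-23/20) = -980329/3395555 ≠ 1/24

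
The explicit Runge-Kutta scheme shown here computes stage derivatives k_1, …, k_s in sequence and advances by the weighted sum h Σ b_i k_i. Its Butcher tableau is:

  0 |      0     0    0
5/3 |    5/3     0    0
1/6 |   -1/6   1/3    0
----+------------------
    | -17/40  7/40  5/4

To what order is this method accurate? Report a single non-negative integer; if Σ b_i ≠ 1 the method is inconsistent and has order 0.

b = (-17/40, 7/40, 5/4)
c = (0, 5/3, 1/6)
Ac = (0, 0, 5/9)
Σ b_i: (-17/40)·1 + 7/40·1 + 5/4·1 = 1 ✓
b·c: 7/40·5/3 + 5/4·1/6 = 1/2 ✓
b·c²: 7/40·25/9 + 5/4·1/36 = 25/48 ≠ 1/3 ⇒ order 2.
b·Ac: 5/4·5/9 = 25/36 ≠ 1/6

2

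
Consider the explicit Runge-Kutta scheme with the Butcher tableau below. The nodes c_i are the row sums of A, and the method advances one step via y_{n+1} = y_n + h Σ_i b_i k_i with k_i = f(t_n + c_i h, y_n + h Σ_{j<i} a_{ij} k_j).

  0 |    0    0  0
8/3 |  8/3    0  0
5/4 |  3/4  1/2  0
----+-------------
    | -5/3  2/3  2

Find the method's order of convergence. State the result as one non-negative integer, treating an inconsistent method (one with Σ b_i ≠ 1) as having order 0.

b = (-5/3, 2/3, 2)
c = (0, 8/3, 5/4)
Ac = (0, 0, 4/3)
Σ b_i: (-5/3)·1 + 2/3·1 + 2·1 = 1 ✓
b·c: 2/3·8/3 + 2·5/4 = 77/18 ≠ 1/2 ⇒ order 1.

1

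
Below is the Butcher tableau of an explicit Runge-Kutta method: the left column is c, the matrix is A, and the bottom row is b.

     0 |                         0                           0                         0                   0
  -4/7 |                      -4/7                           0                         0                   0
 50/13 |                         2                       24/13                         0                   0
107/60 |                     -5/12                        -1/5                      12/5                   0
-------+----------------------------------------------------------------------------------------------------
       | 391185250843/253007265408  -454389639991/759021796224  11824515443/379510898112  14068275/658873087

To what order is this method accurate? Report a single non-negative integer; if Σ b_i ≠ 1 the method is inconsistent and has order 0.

3

b = (391185250843/253007265408, -454389639991/759021796224, 11824515443/379510898112, 14068275/658873087)
c = (0, -4/7, 50/13, 107/60)
Ac = (0, 0, -96/91, 4252/455)
Σ b_i: 391185250843/253007265408·1 + (-454389639991/759021796224)·1 + 11824515443/379510898112·1 + 14068275/658873087·1 = 1 ✓
b·c: (-454389639991/759021796224)·(-4/7) + 11824515443/379510898112·50/13 + 14068275/658873087·107/60 = 1/2 ✓
b·c²: (-454389639991/759021796224)·16/49 + 11824515443/379510898112·2500/169 + 14068275/658873087·11449/3600 = 1/3 ✓
b·Ac: 11824515443/379510898112·(-96/91) + 14068275/658873087·4252/455 = 1/6 ✓
b·c³: (-454389639991/759021796224)·(-64/343) + 11824515443/379510898112·125000/2197 + 14068275/658873087·1225043/216000 = 3805574447731/1897554490560 ≠ 1/4 ⇒ order 3.
b·(c∘Ac): 11824515443/379510898112·(-4800/1183) + 14068275/658873087·113741/6825 = 3174317992/13836334827 ≠ 1/8
b·Ac²: 11824515443/379510898112·384/637 + 14068275/658873087·1467296/41405 = 139481665738/179872352751 ≠ 1/12
b·A²c: 14068275/658873087·(-1152/455) = -249333120/4612111609 ≠ 1/24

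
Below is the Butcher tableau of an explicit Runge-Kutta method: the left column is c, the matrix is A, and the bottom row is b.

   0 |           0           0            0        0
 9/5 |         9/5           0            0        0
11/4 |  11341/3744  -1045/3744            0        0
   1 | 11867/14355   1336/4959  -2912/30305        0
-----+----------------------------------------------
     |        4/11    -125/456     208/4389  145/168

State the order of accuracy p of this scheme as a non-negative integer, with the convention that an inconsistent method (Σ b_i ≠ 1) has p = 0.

4

b = (4/11, -125/456, 208/4389, 145/168)
c = (0, 9/5, 11/4, 1)
Ac = (0, 0, -209/416, 32/145)
Σ b_i: 4/11·1 + (-125/456)·1 + 208/4389·1 + 145/168·1 = 1 ✓
b·c: (-125/456)·9/5 + 208/4389·11/4 + 145/168·1 = 1/2 ✓
b·c²: (-125/456)·81/25 + 208/4389·121/16 + 145/168·1 = 1/3 ✓
b·Ac: 208/4389·(-209/416) + 145/168·32/145 = 1/6 ✓
b·c³: (-125/456)·729/125 + 208/4389·1331/64 + 145/168·1 = 1/4 ✓
b·(c∘Ac): 208/4389·(-2299/1664) + 145/168·32/145 = 1/8 ✓
b·Ac²: 208/4389·(-1881/2080) + 145/168·106/725 = 1/12 ✓
b·A²c: 145/168·7/145 = 1/24 ✓; 4 stages ⇒ order 4.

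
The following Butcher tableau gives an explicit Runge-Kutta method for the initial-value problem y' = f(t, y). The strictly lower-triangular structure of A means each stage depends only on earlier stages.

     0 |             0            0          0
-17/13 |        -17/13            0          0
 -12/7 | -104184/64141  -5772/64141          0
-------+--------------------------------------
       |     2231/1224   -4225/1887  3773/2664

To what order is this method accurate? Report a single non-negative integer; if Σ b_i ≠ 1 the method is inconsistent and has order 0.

3

b = (2231/1224, -4225/1887, 3773/2664)
c = (0, -17/13, -12/7)
Ac = (0, 0, 444/3773)
Σ b_i: 2231/1224·1 + (-4225/1887)·1 + 3773/2664·1 = 1 ✓
b·c: (-4225/1887)·(-17/13) + 3773/2664·(-12/7) = 1/2 ✓
b·c²: (-4225/1887)·289/169 + 3773/2664·144/49 = 1/3 ✓
b·Ac: 3773/2664·444/3773 = 1/6 ✓; 3 stages ⇒ order 3.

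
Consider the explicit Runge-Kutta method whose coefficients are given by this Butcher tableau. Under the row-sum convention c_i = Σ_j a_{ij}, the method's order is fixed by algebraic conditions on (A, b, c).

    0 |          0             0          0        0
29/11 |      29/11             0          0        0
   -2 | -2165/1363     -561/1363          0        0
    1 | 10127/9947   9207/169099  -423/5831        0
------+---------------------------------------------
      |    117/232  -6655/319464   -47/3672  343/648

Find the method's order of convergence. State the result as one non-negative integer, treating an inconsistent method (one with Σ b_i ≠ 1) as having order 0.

b = (117/232, -6655/319464, -47/3672, 343/648)
c = (0, 29/11, -2, 1)
Ac = (0, 0, -51/47, 99/343)
Σ b_i: 117/232·1 + (-6655/319464)·1 + (-47/3672)·1 + 343/648·1 = 1 ✓
b·c: (-6655/319464)·29/11 + (-47/3672)·(-2) + 343/648·1 = 1/2 ✓
b·c²: (-6655/319464)·841/121 + (-47/3672)·4 + 343/648·1 = 1/3 ✓
b·Ac: (-47/3672)·(-51/47) + 343/648·99/343 = 1/6 ✓
b·c³: (-6655/319464)·24389/1331 + (-47/3672)·(-8) + 343/648·1 = 1/4 ✓
b·(c∘Ac): (-47/3672)·102/47 + 343/648·99/343 = 1/8 ✓
b·Ac²: (-47/3672)·(-1479/517) + 343/648·333/3773 = 1/12 ✓
b·A²c: 343/648·27/343 = 1/24 ✓; 4 stages ⇒ order 4.

4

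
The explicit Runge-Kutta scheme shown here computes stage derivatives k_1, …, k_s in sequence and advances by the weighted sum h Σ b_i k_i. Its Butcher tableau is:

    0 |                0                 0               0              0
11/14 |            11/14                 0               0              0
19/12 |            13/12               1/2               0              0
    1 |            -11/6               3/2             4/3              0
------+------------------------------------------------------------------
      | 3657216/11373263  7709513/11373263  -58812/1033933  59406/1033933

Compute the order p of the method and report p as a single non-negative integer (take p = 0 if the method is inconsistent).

b = (3657216/11373263, 7709513/11373263, -58812/1033933, 59406/1033933)
c = (0, 11/14, 19/12, 1)
Ac = (0, 0, 11/28, 829/252)
Σ b_i: 3657216/11373263·1 + 7709513/11373263·1 + (-58812/1033933)·1 + 59406/1033933·1 = 1 ✓
b·c: 7709513/11373263·11/14 + (-58812/1033933)·19/12 + 59406/1033933·1 = 1/2 ✓
b·c²: 7709513/11373263·121/196 + (-58812/1033933)·361/144 + 59406/1033933·1 = 1/3 ✓
b·Ac: (-58812/1033933)·11/28 + 59406/1033933·829/252 = 1/6 ✓
b·c³: 7709513/11373263·1331/2744 + (-58812/1033933)·6859/1728 + 59406/1033933·1 = 167249521/1042204464 ≠ 1/4 ⇒ order 3.
b·(c∘Ac): (-58812/1033933)·209/336 + 59406/1033933·829/252 = 1906133/12407196 ≠ 1/8
b·Ac²: (-58812/1033933)·121/392 + 59406/1033933·45179/10584 = 59327735/260551116 ≠ 1/12
b·A²c: 59406/1033933·11/21 = 217822/7237531 ≠ 1/24

3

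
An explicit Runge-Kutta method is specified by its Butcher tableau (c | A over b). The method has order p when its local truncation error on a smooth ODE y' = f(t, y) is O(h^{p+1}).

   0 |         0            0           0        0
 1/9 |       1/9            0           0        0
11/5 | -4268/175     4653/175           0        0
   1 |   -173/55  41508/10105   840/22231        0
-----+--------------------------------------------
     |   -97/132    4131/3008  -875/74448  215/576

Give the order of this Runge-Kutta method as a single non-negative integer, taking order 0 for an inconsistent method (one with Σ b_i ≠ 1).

b = (-97/132, 4131/3008, -875/74448, 215/576)
c = (0, 1/9, 11/5, 1)
Ac = (0, 0, 517/175, 116/215)
Σ b_i: (-97/132)·1 + 4131/3008·1 + (-875/74448)·1 + 215/576·1 = 1 ✓
b·c: 4131/3008·1/9 + (-875/74448)·11/5 + 215/576·1 = 1/2 ✓
b·c²: 4131/3008·1/81 + (-875/74448)·121/25 + 215/576·1 = 1/3 ✓
b·Ac: (-875/74448)·517/175 + 215/576·116/215 = 1/6 ✓
b·c³: 4131/3008·1/729 + (-875/74448)·1331/125 + 215/576·1 = 1/4 ✓
b·(c∘Ac): (-875/74448)·5687/875 + 215/576·116/215 = 1/8 ✓
b·Ac²: (-875/74448)·517/1575 + 215/576·452/1935 = 1/12 ✓
b·A²c: 215/576·24/215 = 1/24 ✓; 4 stages ⇒ order 4.

4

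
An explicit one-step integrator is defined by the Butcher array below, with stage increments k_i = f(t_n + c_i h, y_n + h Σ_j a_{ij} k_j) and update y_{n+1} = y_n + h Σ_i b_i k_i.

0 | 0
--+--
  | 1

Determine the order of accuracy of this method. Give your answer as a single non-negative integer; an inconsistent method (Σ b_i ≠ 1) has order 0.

b = (1)
c = (0)
Σ b_i: 1·1 = 1 ✓; 1 stage ⇒ order 1.

1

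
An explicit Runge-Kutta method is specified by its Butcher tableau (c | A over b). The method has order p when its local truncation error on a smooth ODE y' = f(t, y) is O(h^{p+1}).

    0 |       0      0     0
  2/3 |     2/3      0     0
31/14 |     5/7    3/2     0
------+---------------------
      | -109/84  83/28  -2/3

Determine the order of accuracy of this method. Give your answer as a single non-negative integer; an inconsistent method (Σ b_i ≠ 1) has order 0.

2

b = (-109/84, 83/28, -2/3)
c = (0, 2/3, 31/14)
Ac = (0, 0, 1)
Σ b_i: (-109/84)·1 + 83/28·1 + (-2/3)·1 = 1 ✓
b·c: 83/28·2/3 + (-2/3)·31/14 = 1/2 ✓
b·c²: 83/28·4/9 + (-2/3)·961/196 = -1721/882 ≠ 1/3 ⇒ order 2.
b·Ac: (-2/3)·1 = -2/3 ≠ 1/6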